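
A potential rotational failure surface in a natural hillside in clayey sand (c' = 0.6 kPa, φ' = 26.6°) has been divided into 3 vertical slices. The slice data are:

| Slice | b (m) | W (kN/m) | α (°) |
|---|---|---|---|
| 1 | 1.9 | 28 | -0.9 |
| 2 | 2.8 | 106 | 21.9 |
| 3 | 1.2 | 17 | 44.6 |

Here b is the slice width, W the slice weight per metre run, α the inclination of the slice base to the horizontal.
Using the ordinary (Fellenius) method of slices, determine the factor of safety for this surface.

FS = 1.44

Ordinary method of slices: FS = Σ[c'·Δl_i + (W_i cosα_i)·tanφ'] / Σ W_i sinα_i, with Δl_i = b_i / cosα_i.
Slice 1: Δl = 1.9/cos(-0.9°) = 1.900 m; N'_1 = 28·cos(-0.9°) = 28.0; c'Δl = 1.14; W sinα = -0.4
Slice 2: Δl = 2.8/cos21.9° = 3.018 m; N'_2 = 106·cos21.9° = 98.4; c'Δl = 1.81; W sinα = 39.5
Slice 3: Δl = 1.2/cos44.6° = 1.685 m; N'_3 = 17·cos44.6° = 12.1; c'Δl = 1.01; W sinα = 11.9
Σc'Δl = 4.0 kN/m; ΣN' = 138.5 kN/m; ΣW sinα = 51.0 kN/m
Resisting = 4.0 + 138.5·tan26.6° = 4.0 + 69.3 = 73.3 kN/m
FS = 73.3 / 51.0 = 1.436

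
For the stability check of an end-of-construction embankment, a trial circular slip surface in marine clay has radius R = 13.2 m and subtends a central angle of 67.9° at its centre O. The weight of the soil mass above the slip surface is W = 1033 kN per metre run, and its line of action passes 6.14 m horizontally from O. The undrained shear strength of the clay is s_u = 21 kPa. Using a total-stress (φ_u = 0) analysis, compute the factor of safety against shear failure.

FS = 0.68

Taking moments about the centre O, the resisting moment is provided by the undrained shear strength acting along the arc:
Arc length L_a = R·θ = 13.2·(67.9°·π/180) = 13.2·1.1851 = 15.64 m
M_R = s_u·L_a·R = 21·15.64·13.2 = 4336.2 kN·m/m
M_D = W·d = 1033·6.14 = 6342.6 kN·m/m
FS = M_R / M_D = 4336.2 / 6342.6 = 0.684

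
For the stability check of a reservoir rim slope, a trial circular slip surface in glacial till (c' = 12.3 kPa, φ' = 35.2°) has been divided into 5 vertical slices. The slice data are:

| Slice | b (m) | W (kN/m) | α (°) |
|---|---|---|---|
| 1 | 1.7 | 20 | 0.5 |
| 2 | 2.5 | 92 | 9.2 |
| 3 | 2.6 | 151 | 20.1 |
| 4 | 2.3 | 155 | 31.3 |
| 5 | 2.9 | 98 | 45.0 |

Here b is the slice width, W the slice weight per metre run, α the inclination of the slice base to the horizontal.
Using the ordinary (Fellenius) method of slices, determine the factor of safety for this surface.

Ordinary method of slices: FS = Σ[c'·Δl_i + (W_i cosα_i)·tanφ'] / Σ W_i sinα_i, with Δl_i = b_i / cosα_i.
Slice 1: Δl = 1.7/cos0.5° = 1.700 m; N'_1 = 20·cos0.5° = 20.0; c'Δl = 20.91; W sinα = 0.2
Slice 2: Δl = 2.5/cos9.2° = 2.533 m; N'_2 = 92·cos9.2° = 90.8; c'Δl = 31.15; W sinα = 14.7
Slice 3: Δl = 2.6/cos20.1° = 2.769 m; N'_3 = 151·cos20.1° = 141.8; c'Δl = 34.05; W sinα = 51.9
Slice 4: Δl = 2.3/cos31.3° = 2.692 m; N'_4 = 155·cos31.3° = 132.4; c'Δl = 33.11; W sinα = 80.5
Slice 5: Δl = 2.9/cos45.0° = 4.101 m; N'_5 = 98·cos45.0° = 69.3; c'Δl = 50.44; W sinα = 69.3
Σc'Δl = 169.7 kN/m; ΣN' = 454.4 kN/m; ΣW sinα = 216.6 kN/m
Resisting = 169.7 + 454.4·tan35.2° = 169.7 + 320.5 = 490.2 kN/m
FS = 490.2 / 216.6 = 2.263

FS = 2.26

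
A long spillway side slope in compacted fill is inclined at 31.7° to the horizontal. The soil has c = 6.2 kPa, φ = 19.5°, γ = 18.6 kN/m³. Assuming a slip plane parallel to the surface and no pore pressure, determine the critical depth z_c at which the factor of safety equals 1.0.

z_c = 1.75 m

Setting FS = 1.00 in FS = [c + γz cos²β tanφ] / [γz sinβ cosβ] and solving for z:
z = c / [γ cosβ (FS·sinβ − cosβ·tanφ)]
  = 6.2 / [18.6·cos31.7°·(1.00·sin31.7° − cos31.7°·tan19.5°)]
  = 6.2 / [18.6·0.8508·(1.00·0.5255 − 0.8508·0.3541)]
  = 6.2 / 3.5477 = 1.748 m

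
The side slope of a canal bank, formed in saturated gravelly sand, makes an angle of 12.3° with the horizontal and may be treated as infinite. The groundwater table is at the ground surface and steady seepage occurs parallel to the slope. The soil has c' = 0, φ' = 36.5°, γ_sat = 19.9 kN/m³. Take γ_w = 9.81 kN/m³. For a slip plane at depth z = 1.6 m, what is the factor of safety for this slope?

FS = 1.72

With seepage parallel to the slope and the water table at the surface, the effective normal stress on the slip plane uses the buoyant unit weight γ' = γ_sat − γ_w while the driving shear stress uses γ_sat:
FS = [c' + γ' z cos²β tanφ'] / [γ_sat z sinβ cosβ]
(For c' = 0 this reduces to FS = (γ'/γ_sat)·tanφ'/tanβ.)
γ' = 19.9 − 9.81 = 10.09 kN/m³
Numerator = 0.0 + 10.09·1.6·cos²12.3°·tan36.5° = 0.0 + 10.09·1.6·0.9546·0.7400 = 11.404 kPa
Denominator = 19.9·1.6·sin12.3°·cos12.3° = 19.9·1.6·0.2130·0.9770 = 6.627 kPa
FS = 11.404 / 6.627 = 1.721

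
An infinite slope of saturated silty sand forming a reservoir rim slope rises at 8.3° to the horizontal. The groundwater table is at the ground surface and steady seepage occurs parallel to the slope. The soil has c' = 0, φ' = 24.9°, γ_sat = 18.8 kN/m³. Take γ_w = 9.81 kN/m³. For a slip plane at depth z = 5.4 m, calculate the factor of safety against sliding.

With seepage parallel to the slope and the water table at the surface, the effective normal stress on the slip plane uses the buoyant unit weight γ' = γ_sat − γ_w while the driving shear stress uses γ_sat:
FS = [c' + γ' z cos²β tanφ'] / [γ_sat z sinβ cosβ]
(For c' = 0 this reduces to FS = (γ'/γ_sat)·tanφ'/tanβ.)
γ' = 18.8 − 9.81 = 8.99 kN/m³
Numerator = 0.0 + 8.99·5.4·cos²8.3°·tan24.9° = 0.0 + 8.99·5.4·0.9792·0.4642 = 22.065 kPa
Denominator = 18.8·5.4·sin8.3°·cos8.3° = 18.8·5.4·0.1444·0.9895 = 14.502 kPa
FS = 22.065 / 14.502 = 1.522

FS = 1.52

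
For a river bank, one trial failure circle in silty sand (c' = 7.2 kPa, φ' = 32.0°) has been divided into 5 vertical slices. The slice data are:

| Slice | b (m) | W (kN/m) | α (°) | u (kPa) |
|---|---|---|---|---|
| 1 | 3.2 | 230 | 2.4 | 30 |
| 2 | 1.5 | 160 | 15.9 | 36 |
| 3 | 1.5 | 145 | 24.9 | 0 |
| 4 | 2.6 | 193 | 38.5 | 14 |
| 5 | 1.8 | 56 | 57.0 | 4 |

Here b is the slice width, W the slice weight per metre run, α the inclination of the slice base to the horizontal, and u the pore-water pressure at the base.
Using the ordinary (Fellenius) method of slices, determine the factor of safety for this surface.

Ordinary method of slices: FS = Σ[c'·Δl_i + (W_i cosα_i − u_i·Δl_i)·tanφ'] / Σ W_i sinα_i, with Δl_i = b_i / cosα_i.
Slice 1: Δl = 3.2/cos2.4° = 3.203 m; N'_1 = 230·cos2.4° − 30·3.203 = 133.7; c'Δl = 23.06; W sinα = 9.6
Slice 2: Δl = 1.5/cos15.9° = 1.560 m; N'_2 = 160·cos15.9° − 36·1.560 = 97.7; c'Δl = 11.23; W sinα = 43.8
Slice 3: Δl = 1.5/cos24.9° = 1.654 m; N'_3 = 145·cos24.9° − 0·1.654 = 131.5; c'Δl = 11.91; W sinα = 61.1
Slice 4: Δl = 2.6/cos38.5° = 3.322 m; N'_4 = 193·cos38.5° − 14·3.322 = 104.5; c'Δl = 23.92; W sinα = 120.1
Slice 5: Δl = 1.8/cos57.0° = 3.305 m; N'_5 = 56·cos57.0° − 4·3.305 = 17.3; c'Δl = 23.80; W sinα = 47.0
Σc'Δl = 93.9 kN/m; ΣN' = 484.8 kN/m; ΣW sinα = 281.6 kN/m
Resisting = 93.9 + 484.8·tan32.0° = 93.9 + 302.9 = 396.8 kN/m
FS = 396.8 / 281.6 = 1.409

FS = 1.41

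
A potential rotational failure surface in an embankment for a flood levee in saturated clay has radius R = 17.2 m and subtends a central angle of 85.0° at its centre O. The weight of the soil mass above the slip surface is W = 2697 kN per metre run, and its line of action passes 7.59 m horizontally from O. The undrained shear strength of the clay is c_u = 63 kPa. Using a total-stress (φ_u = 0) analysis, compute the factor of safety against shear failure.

FS = 1.35

Taking moments about the centre O, the resisting moment is provided by the undrained shear strength acting along the arc:
Arc length L_a = R·θ = 17.2·(85.0°·π/180) = 17.2·1.4835 = 25.52 m
M_R = c_u·L_a·R = 63·25.52·17.2 = 27649.9 kN·m/m
M_D = W·d = 2697·7.59 = 20470.2 kN·m/m
FS = M_R / M_D = 27649.9 / 20470.2 = 1.351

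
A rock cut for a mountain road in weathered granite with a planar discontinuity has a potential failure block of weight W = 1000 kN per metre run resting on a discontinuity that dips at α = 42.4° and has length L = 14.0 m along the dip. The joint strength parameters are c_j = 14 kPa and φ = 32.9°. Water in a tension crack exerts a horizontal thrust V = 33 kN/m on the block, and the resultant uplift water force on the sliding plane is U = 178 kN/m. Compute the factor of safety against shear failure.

Resolving the block weight along and normal to the plane and applying the Mohr–Coulomb strength on the joint:
N' = W cosα − U − V sinα = 1000·cos42.4° − 178 − 33·sin42.4° = 538.2 kN/m
Driving force T = W sinα + V cosα = 1000·sin42.4° + 33·cos42.4° = 698.7 kN/m
Resisting force R = c_j·L + N'·tanφ = 14·14.0 + 538.2·tan32.9° = 196.0 + 348.2 = 544.2 kN/m
FS = R / T = 544.2 / 698.7 = 0.779

FS = 0.78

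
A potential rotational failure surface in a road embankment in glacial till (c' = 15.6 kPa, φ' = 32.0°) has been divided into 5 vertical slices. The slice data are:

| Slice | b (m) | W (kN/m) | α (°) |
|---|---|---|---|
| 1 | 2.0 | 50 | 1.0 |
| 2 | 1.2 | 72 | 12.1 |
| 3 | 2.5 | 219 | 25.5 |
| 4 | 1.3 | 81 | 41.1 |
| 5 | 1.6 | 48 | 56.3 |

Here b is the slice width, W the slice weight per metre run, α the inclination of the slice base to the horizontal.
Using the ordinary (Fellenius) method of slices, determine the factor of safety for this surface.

FS = 2.06

Ordinary method of slices: FS = Σ[c'·Δl_i + (W_i cosα_i)·tanφ'] / Σ W_i sinα_i, with Δl_i = b_i / cosα_i.
Slice 1: Δl = 2.0/cos1.0° = 2.000 m; N'_1 = 50·cos1.0° = 50.0; c'Δl = 31.20; W sinα = 0.9
Slice 2: Δl = 1.2/cos12.1° = 1.227 m; N'_2 = 72·cos12.1° = 70.4; c'Δl = 19.15; W sinα = 15.1
Slice 3: Δl = 2.5/cos25.5° = 2.770 m; N'_3 = 219·cos25.5° = 197.7; c'Δl = 43.21; W sinα = 94.3
Slice 4: Δl = 1.3/cos41.1° = 1.725 m; N'_4 = 81·cos41.1° = 61.0; c'Δl = 26.91; W sinα = 53.2
Slice 5: Δl = 1.6/cos56.3° = 2.884 m; N'_5 = 48·cos56.3° = 26.6; c'Δl = 44.99; W sinα = 39.9
Σc'Δl = 165.5 kN/m; ΣN' = 405.7 kN/m; ΣW sinα = 203.4 kN/m
Resisting = 165.5 + 405.7·tan32.0° = 165.5 + 253.5 = 419.0 kN/m
FS = 419.0 / 203.4 = 2.060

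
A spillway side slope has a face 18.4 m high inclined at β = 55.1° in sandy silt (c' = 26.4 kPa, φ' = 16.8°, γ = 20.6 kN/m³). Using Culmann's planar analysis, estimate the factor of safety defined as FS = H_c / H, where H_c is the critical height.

FS = 1.02

H_c = (4c'/γ) · sinβ cosφ' / [1 − cos(β − φ')]
    = (4·26.4/20.6) · sin55.1°·cos16.8° / [1 − cos38.3°]
    = 5.126 · 0.7851 / 0.2152 = 18.70 m
FS = H_c / H = 18.70 / 18.4 = 1.016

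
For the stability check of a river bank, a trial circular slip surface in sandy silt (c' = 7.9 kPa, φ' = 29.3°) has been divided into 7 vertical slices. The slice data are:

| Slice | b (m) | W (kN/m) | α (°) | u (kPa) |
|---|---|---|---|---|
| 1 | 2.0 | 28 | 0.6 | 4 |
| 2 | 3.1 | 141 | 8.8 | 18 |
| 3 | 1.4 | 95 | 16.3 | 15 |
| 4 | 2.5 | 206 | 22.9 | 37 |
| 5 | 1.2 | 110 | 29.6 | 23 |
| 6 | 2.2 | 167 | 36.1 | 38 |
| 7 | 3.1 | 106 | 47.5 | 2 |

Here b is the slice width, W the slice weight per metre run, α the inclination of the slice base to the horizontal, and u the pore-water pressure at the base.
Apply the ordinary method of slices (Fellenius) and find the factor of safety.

FS = 1.05

Ordinary method of slices: FS = Σ[c'·Δl_i + (W_i cosα_i − u_i·Δl_i)·tanφ'] / Σ W_i sinα_i, with Δl_i = b_i / cosα_i.
Slice 1: Δl = 2.0/cos0.6° = 2.000 m; N'_1 = 28·cos0.6° − 4·2.000 = 20.0; c'Δl = 15.80; W sinα = 0.3
Slice 2: Δl = 3.1/cos8.8° = 3.137 m; N'_2 = 141·cos8.8° − 18·3.137 = 82.9; c'Δl = 24.78; W sinα = 21.6
Slice 3: Δl = 1.4/cos16.3° = 1.459 m; N'_3 = 95·cos16.3° − 15·1.459 = 69.3; c'Δl = 11.52; W sinα = 26.7
Slice 4: Δl = 2.5/cos22.9° = 2.714 m; N'_4 = 206·cos22.9° − 37·2.714 = 89.4; c'Δl = 21.44; W sinα = 80.2
Slice 5: Δl = 1.2/cos29.6° = 1.380 m; N'_5 = 110·cos29.6° − 23·1.380 = 63.9; c'Δl = 10.90; W sinα = 54.3
Slice 6: Δl = 2.2/cos36.1° = 2.723 m; N'_6 = 167·cos36.1° − 38·2.723 = 31.5; c'Δl = 21.51; W sinα = 98.4
Slice 7: Δl = 3.1/cos47.5° = 4.589 m; N'_7 = 106·cos47.5° − 2·4.589 = 62.4; c'Δl = 36.25; W sinα = 78.2
Σc'Δl = 142.2 kN/m; ΣN' = 419.3 kN/m; ΣW sinα = 359.6 kN/m
Resisting = 142.2 + 419.3·tan29.3° = 142.2 + 235.3 = 377.5 kN/m
FS = 377.5 / 359.6 = 1.050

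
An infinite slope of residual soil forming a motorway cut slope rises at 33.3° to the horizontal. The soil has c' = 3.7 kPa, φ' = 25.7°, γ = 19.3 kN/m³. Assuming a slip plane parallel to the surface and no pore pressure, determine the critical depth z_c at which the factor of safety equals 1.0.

z_c = 1.56 m

Setting FS = 1.00 in FS = [c' + γz cos²β tanφ'] / [γz sinβ cosβ] and solving for z:
z = c' / [γ cosβ (FS·sinβ − cosβ·tanφ')]
  = 3.7 / [19.3·cos33.3°·(1.00·sin33.3° − cos33.3°·tan25.7°)]
  = 3.7 / [19.3·0.8358·(1.00·0.5490 − 0.8358·0.4813)]
  = 3.7 / 2.3677 = 1.563 m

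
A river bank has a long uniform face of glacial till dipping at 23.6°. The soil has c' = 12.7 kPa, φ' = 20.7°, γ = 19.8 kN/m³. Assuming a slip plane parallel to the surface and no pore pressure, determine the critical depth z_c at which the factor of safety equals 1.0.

Setting FS = 1.00 in FS = [c' + γz cos²β tanφ'] / [γz sinβ cosβ] and solving for z:
z = c' / [γ cosβ (FS·sinβ − cosβ·tanφ')]
  = 12.7 / [19.8·cos23.6°·(1.00·sin23.6° − cos23.6°·tan20.7°)]
  = 12.7 / [19.8·0.9164·(1.00·0.4003 − 0.9164·0.3779)]
  = 12.7 / 0.9813 = 12.942 m

z_c = 12.94 m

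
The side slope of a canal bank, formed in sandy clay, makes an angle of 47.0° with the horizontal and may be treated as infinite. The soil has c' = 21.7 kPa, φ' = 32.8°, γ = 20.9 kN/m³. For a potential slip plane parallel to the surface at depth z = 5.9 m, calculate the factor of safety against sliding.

For an infinite slope with a slip plane parallel to the surface (no pore pressure): FS = [c' + γz cos²β tanφ'] / [γz sinβ cosβ].
γz = 20.9·5.9 = 123.31 kN/m²
Numerator = 21.7 + 123.31·cos²47.0°·tan32.8° = 21.7 + 123.31·0.4651·0.6445 = 58.662 kPa
Denominator = 123.31·sin47.0°·cos47.0° = 123.31·0.7314·0.6820 = 61.505 kPa
FS = 58.662 / 61.505 = 0.954

FS = 0.95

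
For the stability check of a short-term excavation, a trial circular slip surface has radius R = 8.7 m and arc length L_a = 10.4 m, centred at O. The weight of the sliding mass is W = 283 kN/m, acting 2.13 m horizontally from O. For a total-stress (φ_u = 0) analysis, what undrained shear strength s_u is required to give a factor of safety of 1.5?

s_u = 10.0 kPa

FS = s_u·L_a·R / (W·d), so s_u = FS·W·d / (L_a·R).
s_u = 1.5·283·2.13 / (10.40·8.7) = 904.2 / 90.48 = 9.99 kPa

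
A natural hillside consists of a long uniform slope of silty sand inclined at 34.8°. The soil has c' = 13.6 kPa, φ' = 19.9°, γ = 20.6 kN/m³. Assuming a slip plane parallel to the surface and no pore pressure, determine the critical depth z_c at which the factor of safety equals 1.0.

Setting FS = 1.00 in FS = [c' + γz cos²β tanφ'] / [γz sinβ cosβ] and solving for z:
z = c' / [γ cosβ (FS·sinβ − cosβ·tanφ')]
  = 13.6 / [20.6·cos34.8°·(1.00·sin34.8° − cos34.8°·tan19.9°)]
  = 13.6 / [20.6·0.8211·(1.00·0.5707 − 0.8211·0.3620)]
  = 13.6 / 4.6258 = 2.940 m

z_c = 2.94 m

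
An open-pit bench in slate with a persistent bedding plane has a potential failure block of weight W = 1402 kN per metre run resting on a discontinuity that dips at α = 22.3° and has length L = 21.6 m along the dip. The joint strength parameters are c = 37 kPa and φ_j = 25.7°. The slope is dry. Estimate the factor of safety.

FS = 2.68

Resolving the block weight along and normal to the plane and applying the Mohr–Coulomb strength on the joint:
N' = W cosα = 1402·cos22.3° = 1297.1 kN/m
Driving force T = W sinα = 1402·sin22.3° = 532.0 kN/m
Resisting force R = c·L + N'·tanφ_j = 37·21.6 + 1297.1·tan25.7° = 799.2 + 624.3 = 1423.5 kN/m
FS = R / T = 1423.5 / 532.0 = 2.676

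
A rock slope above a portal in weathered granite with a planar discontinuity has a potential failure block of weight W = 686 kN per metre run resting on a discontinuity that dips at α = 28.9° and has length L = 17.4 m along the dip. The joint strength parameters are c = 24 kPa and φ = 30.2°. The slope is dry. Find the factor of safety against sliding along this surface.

Resolving the block weight along and normal to the plane and applying the Mohr–Coulomb strength on the joint:
N' = W cosα = 686·cos28.9° = 600.6 kN/m
Driving force T = W sinα = 686·sin28.9° = 331.5 kN/m
Resisting force R = c·L + N'·tanφ = 24·17.4 + 600.6·tan30.2° = 417.6 + 349.5 = 767.1 kN/m
FS = R / T = 767.1 / 331.5 = 2.314

FS = 2.31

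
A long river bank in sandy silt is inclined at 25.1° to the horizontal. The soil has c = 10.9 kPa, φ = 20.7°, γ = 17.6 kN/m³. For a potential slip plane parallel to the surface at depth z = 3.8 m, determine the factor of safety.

For an infinite slope with a slip plane parallel to the surface (no pore pressure): FS = [c + γz cos²β tanφ] / [γz sinβ cosβ].
γz = 17.6·3.8 = 66.88 kN/m²
Numerator = 10.9 + 66.88·cos²25.1°·tan20.7° = 10.9 + 66.88·0.8201·0.3779 = 31.624 kPa
Denominator = 66.88·sin25.1°·cos25.1° = 66.88·0.4242·0.9056 = 25.691 kPa
FS = 31.624 / 25.691 = 1.231

FS = 1.23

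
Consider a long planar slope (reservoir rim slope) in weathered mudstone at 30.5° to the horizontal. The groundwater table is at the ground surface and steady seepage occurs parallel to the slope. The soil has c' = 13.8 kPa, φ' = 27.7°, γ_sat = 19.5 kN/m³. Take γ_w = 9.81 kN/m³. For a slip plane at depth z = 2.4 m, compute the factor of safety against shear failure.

FS = 1.12

With seepage parallel to the slope and the water table at the surface, the effective normal stress on the slip plane uses the buoyant unit weight γ' = γ_sat − γ_w while the driving shear stress uses γ_sat:
FS = [c' + γ' z cos²β tanφ'] / [γ_sat z sinβ cosβ]
γ' = 19.5 − 9.81 = 9.69 kN/m³
Numerator = 13.8 + 9.69·2.4·cos²30.5°·tan27.7° = 13.8 + 9.69·2.4·0.7424·0.5250 = 22.865 kPa
Denominator = 19.5·2.4·sin30.5°·cos30.5° = 19.5·2.4·0.5075·0.8616 = 20.466 kPa
FS = 22.865 / 20.466 = 1.117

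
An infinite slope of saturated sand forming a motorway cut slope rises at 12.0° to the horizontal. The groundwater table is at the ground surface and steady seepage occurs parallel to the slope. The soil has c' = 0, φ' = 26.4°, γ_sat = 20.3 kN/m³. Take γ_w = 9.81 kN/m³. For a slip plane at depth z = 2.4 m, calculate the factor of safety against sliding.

FS = 1.21

With seepage parallel to the slope and the water table at the surface, the effective normal stress on the slip plane uses the buoyant unit weight γ' = γ_sat − γ_w while the driving shear stress uses γ_sat:
FS = [c' + γ' z cos²β tanφ'] / [γ_sat z sinβ cosβ]
(For c' = 0 this reduces to FS = (γ'/γ_sat)·tanφ'/tanβ.)
γ' = 20.3 − 9.81 = 10.49 kN/m³
Numerator = 0.0 + 10.49·2.4·cos²12.0°·tan26.4° = 0.0 + 10.49·2.4·0.9568·0.4964 = 11.957 kPa
Denominator = 20.3·2.4·sin12.0°·cos12.0° = 20.3·2.4·0.2079·0.9781 = 9.908 kPa
FS = 11.957 / 9.908 = 1.207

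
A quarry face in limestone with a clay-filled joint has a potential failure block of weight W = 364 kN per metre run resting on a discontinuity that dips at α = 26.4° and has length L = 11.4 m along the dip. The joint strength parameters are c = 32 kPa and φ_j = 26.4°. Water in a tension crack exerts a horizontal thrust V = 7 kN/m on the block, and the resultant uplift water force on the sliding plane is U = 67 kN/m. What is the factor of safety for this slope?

FS = 2.93

Resolving the block weight along and normal to the plane and applying the Mohr–Coulomb strength on the joint:
N' = W cosα − U − V sinα = 364·cos26.4° − 67 − 7·sin26.4° = 255.9 kN/m
Driving force T = W sinα + V cosα = 364·sin26.4° + 7·cos26.4° = 168.1 kN/m
Resisting force R = c·L + N'·tanφ_j = 32·11.4 + 255.9·tan26.4° = 364.8 + 127.0 = 491.8 kN/m
FS = R / T = 491.8 / 168.1 = 2.926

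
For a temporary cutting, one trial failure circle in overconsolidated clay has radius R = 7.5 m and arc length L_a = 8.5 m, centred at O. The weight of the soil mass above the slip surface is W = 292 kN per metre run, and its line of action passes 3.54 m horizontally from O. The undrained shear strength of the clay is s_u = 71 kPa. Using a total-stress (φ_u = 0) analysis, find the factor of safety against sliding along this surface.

Taking moments about the centre O, the resisting moment is provided by the undrained shear strength acting along the arc:
M_R = s_u·L_a·R = 71·8.50·7.5 = 4526.2 kN·m/m
M_D = W·d = 292·3.54 = 1033.7 kN·m/m
FS = M_R / M_D = 4526.2 / 1033.7 = 4.379

FS = 4.38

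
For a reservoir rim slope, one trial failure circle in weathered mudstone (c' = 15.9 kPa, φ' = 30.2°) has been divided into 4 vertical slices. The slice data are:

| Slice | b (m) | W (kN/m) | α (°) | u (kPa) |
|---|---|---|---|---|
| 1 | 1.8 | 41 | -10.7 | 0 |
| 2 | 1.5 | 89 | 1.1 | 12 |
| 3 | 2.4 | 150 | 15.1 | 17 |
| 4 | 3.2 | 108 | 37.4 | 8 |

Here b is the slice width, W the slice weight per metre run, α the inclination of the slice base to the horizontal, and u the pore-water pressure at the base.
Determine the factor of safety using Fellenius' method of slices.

Ordinary method of slices: FS = Σ[c'·Δl_i + (W_i cosα_i − u_i·Δl_i)·tanφ'] / Σ W_i sinα_i, with Δl_i = b_i / cosα_i.
Slice 1: Δl = 1.8/cos(-10.7°) = 1.832 m; N'_1 = 41·cos(-10.7°) − 0·1.832 = 40.3; c'Δl = 29.13; W sinα = -7.6
Slice 2: Δl = 1.5/cos1.1° = 1.500 m; N'_2 = 89·cos1.1° − 12·1.500 = 71.0; c'Δl = 23.85; W sinα = 1.7
Slice 3: Δl = 2.4/cos15.1° = 2.486 m; N'_3 = 150·cos15.1° − 17·2.486 = 102.6; c'Δl = 39.52; W sinα = 39.1
Slice 4: Δl = 3.2/cos37.4° = 4.028 m; N'_4 = 108·cos37.4° − 8·4.028 = 53.6; c'Δl = 64.05; W sinα = 65.6
Σc'Δl = 156.6 kN/m; ΣN' = 267.4 kN/m; ΣW sinα = 98.8 kN/m
Resisting = 156.6 + 267.4·tan30.2° = 156.6 + 155.6 = 312.2 kN/m
FS = 312.2 / 98.8 = 3.161

FS = 3.16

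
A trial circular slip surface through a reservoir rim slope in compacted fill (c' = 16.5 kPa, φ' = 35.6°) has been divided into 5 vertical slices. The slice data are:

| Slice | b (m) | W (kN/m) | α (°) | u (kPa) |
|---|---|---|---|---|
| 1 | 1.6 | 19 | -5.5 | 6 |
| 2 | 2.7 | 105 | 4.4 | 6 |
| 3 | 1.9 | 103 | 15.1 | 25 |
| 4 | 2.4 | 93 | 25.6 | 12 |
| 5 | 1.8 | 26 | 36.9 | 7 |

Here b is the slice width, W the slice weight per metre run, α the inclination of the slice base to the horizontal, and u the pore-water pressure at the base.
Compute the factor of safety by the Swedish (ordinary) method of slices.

FS = 3.73

Ordinary method of slices: FS = Σ[c'·Δl_i + (W_i cosα_i − u_i·Δl_i)·tanφ'] / Σ W_i sinα_i, with Δl_i = b_i / cosα_i.
Slice 1: Δl = 1.6/cos(-5.5°) = 1.607 m; N'_1 = 19·cos(-5.5°) − 6·1.607 = 9.3; c'Δl = 26.52; W sinα = -1.8
Slice 2: Δl = 2.7/cos4.4° = 2.708 m; N'_2 = 105·cos4.4° − 6·2.708 = 88.4; c'Δl = 44.68; W sinα = 8.1
Slice 3: Δl = 1.9/cos15.1° = 1.968 m; N'_3 = 103·cos15.1° − 25·1.968 = 50.2; c'Δl = 32.47; W sinα = 26.8
Slice 4: Δl = 2.4/cos25.6° = 2.661 m; N'_4 = 93·cos25.6° − 12·2.661 = 51.9; c'Δl = 43.91; W sinα = 40.2
Slice 5: Δl = 1.8/cos36.9° = 2.251 m; N'_5 = 26·cos36.9° − 7·2.251 = 5.0; c'Δl = 37.14; W sinα = 15.6
Σc'Δl = 184.7 kN/m; ΣN' = 204.9 kN/m; ΣW sinα = 88.9 kN/m
Resisting = 184.7 + 204.9·tan35.6° = 184.7 + 146.7 = 331.4 kN/m
FS = 331.4 / 88.9 = 3.730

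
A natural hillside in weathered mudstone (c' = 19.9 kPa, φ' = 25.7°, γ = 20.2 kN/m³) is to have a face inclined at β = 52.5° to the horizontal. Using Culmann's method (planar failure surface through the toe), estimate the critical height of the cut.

H_c = 26.23 m

Culmann's analysis gives the critical failure plane at α_cr = (β + φ')/2 = (52.5 + 25.7)/2 = 39.1°, and the critical height
H_c = (4c'/γ) · sinβ cosφ' / [1 − cos(β − φ')]
    = (4·19.9/20.2) · sin52.5°·cos25.7° / [1 − cos(26.8°)]
    = 3.941 · 0.7934·0.9011 / [1 − 0.8926]
    = 3.941 · 0.7149 / 0.1074
    = 26.23 m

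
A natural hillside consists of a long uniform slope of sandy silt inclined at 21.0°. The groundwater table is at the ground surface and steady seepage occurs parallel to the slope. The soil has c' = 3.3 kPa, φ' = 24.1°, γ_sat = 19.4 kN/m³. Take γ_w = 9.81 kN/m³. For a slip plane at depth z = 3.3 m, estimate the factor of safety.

FS = 0.73

With seepage parallel to the slope and the water table at the surface, the effective normal stress on the slip plane uses the buoyant unit weight γ' = γ_sat − γ_w while the driving shear stress uses γ_sat:
FS = [c' + γ' z cos²β tanφ'] / [γ_sat z sinβ cosβ]
γ' = 19.4 − 9.81 = 9.59 kN/m³
Numerator = 3.3 + 9.59·3.3·cos²21.0°·tan24.1° = 3.3 + 9.59·3.3·0.8716·0.4473 = 15.638 kPa
Denominator = 19.4·3.3·sin21.0°·cos21.0° = 19.4·3.3·0.3584·0.9336 = 21.419 kPa
FS = 15.638 / 21.419 = 0.730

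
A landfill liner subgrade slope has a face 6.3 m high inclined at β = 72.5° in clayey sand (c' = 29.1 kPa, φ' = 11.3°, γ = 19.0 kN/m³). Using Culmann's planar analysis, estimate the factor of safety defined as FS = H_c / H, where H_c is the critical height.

H_c = (4c'/γ) · sinβ cosφ' / [1 − cos(β − φ')]
    = (4·29.1/19.0) · sin72.5°·cos11.3° / [1 − cos61.2°]
    = 6.126 · 0.9352 / 0.5182 = 11.06 m
FS = H_c / H = 11.06 / 6.3 = 1.755

FS = 1.75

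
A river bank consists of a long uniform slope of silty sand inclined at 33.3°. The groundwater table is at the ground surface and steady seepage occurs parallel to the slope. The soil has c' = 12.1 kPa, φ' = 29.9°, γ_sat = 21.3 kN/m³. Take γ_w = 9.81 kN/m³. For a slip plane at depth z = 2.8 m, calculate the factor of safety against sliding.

FS = 0.91

With seepage parallel to the slope and the water table at the surface, the effective normal stress on the slip plane uses the buoyant unit weight γ' = γ_sat − γ_w while the driving shear stress uses γ_sat:
FS = [c' + γ' z cos²β tanφ'] / [γ_sat z sinβ cosβ]
γ' = 21.3 − 9.81 = 11.49 kN/m³
Numerator = 12.1 + 11.49·2.8·cos²33.3°·tan29.9° = 12.1 + 11.49·2.8·0.6986·0.5750 = 25.023 kPa
Denominator = 21.3·2.8·sin33.3°·cos33.3° = 21.3·2.8·0.5490·0.8358 = 27.367 kPa
FS = 25.023 / 27.367 = 0.914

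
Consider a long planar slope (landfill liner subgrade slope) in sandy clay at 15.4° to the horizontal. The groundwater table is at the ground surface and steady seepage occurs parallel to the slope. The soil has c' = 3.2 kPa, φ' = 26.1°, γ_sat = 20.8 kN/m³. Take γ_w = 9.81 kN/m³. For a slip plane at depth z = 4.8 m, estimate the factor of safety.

With seepage parallel to the slope and the water table at the surface, the effective normal stress on the slip plane uses the buoyant unit weight γ' = γ_sat − γ_w while the driving shear stress uses γ_sat:
FS = [c' + γ' z cos²β tanφ'] / [γ_sat z sinβ cosβ]
γ' = 20.8 − 9.81 = 10.99 kN/m³
Numerator = 3.2 + 10.99·4.8·cos²15.4°·tan26.1° = 3.2 + 10.99·4.8·0.9295·0.4899 = 27.220 kPa
Denominator = 20.8·4.8·sin15.4°·cos15.4° = 20.8·4.8·0.2656·0.9641 = 25.561 kPa
FS = 27.220 / 25.561 = 1.065

FS = 1.06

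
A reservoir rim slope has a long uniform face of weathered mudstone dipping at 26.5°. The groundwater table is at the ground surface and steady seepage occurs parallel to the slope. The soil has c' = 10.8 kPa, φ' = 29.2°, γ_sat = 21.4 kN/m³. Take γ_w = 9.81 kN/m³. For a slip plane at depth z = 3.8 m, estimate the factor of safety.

With seepage parallel to the slope and the water table at the surface, the effective normal stress on the slip plane uses the buoyant unit weight γ' = γ_sat − γ_w while the driving shear stress uses γ_sat:
FS = [c' + γ' z cos²β tanφ'] / [γ_sat z sinβ cosβ]
γ' = 21.4 − 9.81 = 11.59 kN/m³
Numerator = 10.8 + 11.59·3.8·cos²26.5°·tan29.2° = 10.8 + 11.59·3.8·0.8009·0.5589 = 30.514 kPa
Denominator = 21.4·3.8·sin26.5°·cos26.5° = 21.4·3.8·0.4462·0.8949 = 32.473 kPa
FS = 30.514 / 32.473 = 0.940

FS = 0.94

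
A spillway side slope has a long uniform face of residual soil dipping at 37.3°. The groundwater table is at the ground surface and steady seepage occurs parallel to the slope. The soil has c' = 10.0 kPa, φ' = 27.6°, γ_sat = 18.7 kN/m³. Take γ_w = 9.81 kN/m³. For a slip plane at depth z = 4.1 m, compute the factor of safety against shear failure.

FS = 0.60

With seepage parallel to the slope and the water table at the surface, the effective normal stress on the slip plane uses the buoyant unit weight γ' = γ_sat − γ_w while the driving shear stress uses γ_sat:
FS = [c' + γ' z cos²β tanφ'] / [γ_sat z sinβ cosβ]
γ' = 18.7 − 9.81 = 8.89 kN/m³
Numerator = 10.0 + 8.89·4.1·cos²37.3°·tan27.6° = 10.0 + 8.89·4.1·0.6328·0.5228 = 22.058 kPa
Denominator = 18.7·4.1·sin37.3°·cos37.3° = 18.7·4.1·0.6060·0.7955 = 36.959 kPa
FS = 22.058 / 36.959 = 0.597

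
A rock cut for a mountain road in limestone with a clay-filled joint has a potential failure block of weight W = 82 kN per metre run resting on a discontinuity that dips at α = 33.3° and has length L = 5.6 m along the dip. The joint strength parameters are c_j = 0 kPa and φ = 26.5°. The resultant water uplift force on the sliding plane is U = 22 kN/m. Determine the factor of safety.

Resolving the block weight along and normal to the plane and applying the Mohr–Coulomb strength on the joint:
N' = W cosα − U = 82·cos33.3° − 22 = 46.5 kN/m
Driving force T = W sinα = 82·sin33.3° = 45.0 kN/m
Resisting force R = c_j·L + N'·tanφ = 0·5.6 + 46.5·tan26.5° = 0.0 + 23.2 = 23.2 kN/m
FS = R / T = 23.2 / 45.0 = 0.515

FS = 0.52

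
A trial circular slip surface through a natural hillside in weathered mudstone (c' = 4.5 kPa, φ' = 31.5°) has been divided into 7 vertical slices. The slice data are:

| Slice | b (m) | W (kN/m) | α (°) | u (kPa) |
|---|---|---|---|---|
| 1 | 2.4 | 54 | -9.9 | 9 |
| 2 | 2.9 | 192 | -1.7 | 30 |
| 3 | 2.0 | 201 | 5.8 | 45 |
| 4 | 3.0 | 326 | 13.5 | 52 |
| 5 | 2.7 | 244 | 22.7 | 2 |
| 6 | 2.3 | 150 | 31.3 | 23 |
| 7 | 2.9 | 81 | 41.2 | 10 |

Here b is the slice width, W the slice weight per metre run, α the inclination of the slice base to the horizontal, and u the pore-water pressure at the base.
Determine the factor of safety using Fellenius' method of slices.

FS = 1.71

Ordinary method of slices: FS = Σ[c'·Δl_i + (W_i cosα_i − u_i·Δl_i)·tanφ'] / Σ W_i sinα_i, with Δl_i = b_i / cosα_i.
Slice 1: Δl = 2.4/cos(-9.9°) = 2.436 m; N'_1 = 54·cos(-9.9°) − 9·2.436 = 31.3; c'Δl = 10.96; W sinα = -9.3
Slice 2: Δl = 2.9/cos(-1.7°) = 2.901 m; N'_2 = 192·cos(-1.7°) − 30·2.901 = 104.9; c'Δl = 13.06; W sinα = -5.7
Slice 3: Δl = 2.0/cos5.8° = 2.010 m; N'_3 = 201·cos5.8° − 45·2.010 = 109.5; c'Δl = 9.05; W sinα = 20.3
Slice 4: Δl = 3.0/cos13.5° = 3.085 m; N'_4 = 326·cos13.5° − 52·3.085 = 156.6; c'Δl = 13.88; W sinα = 76.1
Slice 5: Δl = 2.7/cos22.7° = 2.927 m; N'_5 = 244·cos22.7° − 2·2.927 = 219.2; c'Δl = 13.17; W sinα = 94.2
Slice 6: Δl = 2.3/cos31.3° = 2.692 m; N'_6 = 150·cos31.3° − 23·2.692 = 66.3; c'Δl = 12.11; W sinα = 77.9
Slice 7: Δl = 2.9/cos41.2° = 3.854 m; N'_7 = 81·cos41.2° − 10·3.854 = 22.4; c'Δl = 17.34; W sinα = 53.4
Σc'Δl = 89.6 kN/m; ΣN' = 710.1 kN/m; ΣW sinα = 306.9 kN/m
Resisting = 89.6 + 710.1·tan31.5° = 89.6 + 435.2 = 524.7 kN/m
FS = 524.7 / 306.9 = 1.710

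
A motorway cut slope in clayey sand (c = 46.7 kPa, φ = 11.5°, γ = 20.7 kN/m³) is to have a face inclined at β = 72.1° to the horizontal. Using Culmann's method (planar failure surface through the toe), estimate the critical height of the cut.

Culmann's analysis gives the critical failure plane at α_cr = (β + φ)/2 = (72.1 + 11.5)/2 = 41.8°, and the critical height
H_c = (4c/γ) · sinβ cosφ / [1 − cos(β − φ)]
    = (4·46.7/20.7) · sin72.1°·cos11.5° / [1 − cos(60.6°)]
    = 9.024 · 0.9516·0.9799 / [1 − 0.4909]
    = 9.024 · 0.9325 / 0.5091
    = 16.53 m

H_c = 16.53 m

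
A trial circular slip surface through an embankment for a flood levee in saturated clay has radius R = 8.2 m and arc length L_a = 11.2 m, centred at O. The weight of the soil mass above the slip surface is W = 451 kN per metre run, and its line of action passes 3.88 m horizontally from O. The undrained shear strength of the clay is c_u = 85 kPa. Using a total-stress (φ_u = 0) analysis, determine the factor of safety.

Taking moments about the centre O, the resisting moment is provided by the undrained shear strength acting along the arc:
M_R = c_u·L_a·R = 85·11.20·8.2 = 7806.4 kN·m/m
M_D = W·d = 451·3.88 = 1749.9 kN·m/m
FS = M_R / M_D = 7806.4 / 1749.9 = 4.461

FS = 4.46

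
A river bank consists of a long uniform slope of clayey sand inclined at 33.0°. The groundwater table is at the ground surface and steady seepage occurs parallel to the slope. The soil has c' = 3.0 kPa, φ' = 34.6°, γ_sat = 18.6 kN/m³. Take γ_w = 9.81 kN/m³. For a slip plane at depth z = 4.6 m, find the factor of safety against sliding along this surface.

With seepage parallel to the slope and the water table at the surface, the effective normal stress on the slip plane uses the buoyant unit weight γ' = γ_sat − γ_w while the driving shear stress uses γ_sat:
FS = [c' + γ' z cos²β tanφ'] / [γ_sat z sinβ cosβ]
γ' = 18.6 − 9.81 = 8.79 kN/m³
Numerator = 3.0 + 8.79·4.6·cos²33.0°·tan34.6° = 3.0 + 8.79·4.6·0.7034·0.6899 = 22.619 kPa
Denominator = 18.6·4.6·sin33.0°·cos33.0° = 18.6·4.6·0.5446·0.8387 = 39.081 kPa
FS = 22.619 / 39.081 = 0.579

FS = 0.58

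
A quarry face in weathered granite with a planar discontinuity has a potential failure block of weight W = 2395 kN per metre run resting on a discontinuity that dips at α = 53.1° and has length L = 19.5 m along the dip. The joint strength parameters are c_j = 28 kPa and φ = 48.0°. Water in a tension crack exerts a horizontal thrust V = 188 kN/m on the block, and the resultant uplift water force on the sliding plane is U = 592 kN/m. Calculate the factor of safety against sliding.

Resolving the block weight along and normal to the plane and applying the Mohr–Coulomb strength on the joint:
N' = W cosα − U − V sinα = 2395·cos53.1° − 592 − 188·sin53.1° = 695.7 kN/m
Driving force T = W sinα + V cosα = 2395·sin53.1° + 188·cos53.1° = 2028.1 kN/m
Resisting force R = c_j·L + N'·tanφ = 28·19.5 + 695.7·tan48.0° = 546.0 + 772.6 = 1318.6 kN/m
FS = R / T = 1318.6 / 2028.1 = 0.650

FS = 0.65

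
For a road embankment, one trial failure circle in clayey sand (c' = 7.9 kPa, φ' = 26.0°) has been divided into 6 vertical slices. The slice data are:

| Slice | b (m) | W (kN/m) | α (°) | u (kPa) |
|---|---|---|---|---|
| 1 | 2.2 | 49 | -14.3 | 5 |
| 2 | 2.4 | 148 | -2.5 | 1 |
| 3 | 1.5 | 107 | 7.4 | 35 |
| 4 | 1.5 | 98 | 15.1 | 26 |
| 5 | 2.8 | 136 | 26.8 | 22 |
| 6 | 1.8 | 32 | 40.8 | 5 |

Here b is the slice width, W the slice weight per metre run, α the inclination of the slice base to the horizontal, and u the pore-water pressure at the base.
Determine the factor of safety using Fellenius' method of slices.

Ordinary method of slices: FS = Σ[c'·Δl_i + (W_i cosα_i − u_i·Δl_i)·tanφ'] / Σ W_i sinα_i, with Δl_i = b_i / cosα_i.
Slice 1: Δl = 2.2/cos(-14.3°) = 2.270 m; N'_1 = 49·cos(-14.3°) − 5·2.270 = 36.1; c'Δl = 17.94; W sinα = -12.1
Slice 2: Δl = 2.4/cos(-2.5°) = 2.402 m; N'_2 = 148·cos(-2.5°) − 1·2.402 = 145.5; c'Δl = 18.98; W sinα = -6.5
Slice 3: Δl = 1.5/cos7.4° = 1.513 m; N'_3 = 107·cos7.4° − 35·1.513 = 53.2; c'Δl = 11.95; W sinα = 13.8
Slice 4: Δl = 1.5/cos15.1° = 1.554 m; N'_4 = 98·cos15.1° − 26·1.554 = 54.2; c'Δl = 12.27; W sinα = 25.5
Slice 5: Δl = 2.8/cos26.8° = 3.137 m; N'_5 = 136·cos26.8° − 22·3.137 = 52.4; c'Δl = 24.78; W sinα = 61.3
Slice 6: Δl = 1.8/cos40.8° = 2.378 m; N'_6 = 32·cos40.8° − 5·2.378 = 12.3; c'Δl = 18.78; W sinα = 20.9
Σc'Δl = 104.7 kN/m; ΣN' = 353.7 kN/m; ΣW sinα = 103.0 kN/m
Resisting = 104.7 + 353.7·tan26.0° = 104.7 + 172.5 = 277.2 kN/m
FS = 277.2 / 103.0 = 2.692

FS = 2.69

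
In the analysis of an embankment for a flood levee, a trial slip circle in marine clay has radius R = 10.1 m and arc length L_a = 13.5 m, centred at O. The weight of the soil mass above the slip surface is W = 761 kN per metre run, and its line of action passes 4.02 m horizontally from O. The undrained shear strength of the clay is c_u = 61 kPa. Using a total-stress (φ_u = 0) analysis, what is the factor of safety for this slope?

Taking moments about the centre O, the resisting moment is provided by the undrained shear strength acting along the arc:
M_R = c_u·L_a·R = 61·13.50·10.1 = 8317.4 kN·m/m
M_D = W·d = 761·4.02 = 3059.2 kN·m/m
FS = M_R / M_D = 8317.4 / 3059.2 = 2.719

FS = 2.72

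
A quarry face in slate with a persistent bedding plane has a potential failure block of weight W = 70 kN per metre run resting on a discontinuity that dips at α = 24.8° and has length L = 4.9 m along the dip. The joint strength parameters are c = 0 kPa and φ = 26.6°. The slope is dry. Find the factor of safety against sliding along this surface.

FS = 1.08

Resolving the block weight along and normal to the plane and applying the Mohr–Coulomb strength on the joint:
N' = W cosα = 70·cos24.8° = 63.5 kN/m
Driving force T = W sinα = 70·sin24.8° = 29.4 kN/m
Resisting force R = c·L + N'·tanφ = 0·4.9 + 63.5·tan26.6° = 0.0 + 31.8 = 31.8 kN/m
FS = R / T = 31.8 / 29.4 = 1.084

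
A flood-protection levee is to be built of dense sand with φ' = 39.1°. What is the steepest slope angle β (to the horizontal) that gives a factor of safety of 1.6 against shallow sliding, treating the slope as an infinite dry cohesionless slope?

β = 26.9°

For an infinite dry cohesionless slope FS = tanφ'/tanβ, so tanβ = tanφ' / FS.
tanβ = tan39.1° / 1.6 = 0.8127 / 1.6 = 0.5079
β = arctan(0.5079) = 26.93°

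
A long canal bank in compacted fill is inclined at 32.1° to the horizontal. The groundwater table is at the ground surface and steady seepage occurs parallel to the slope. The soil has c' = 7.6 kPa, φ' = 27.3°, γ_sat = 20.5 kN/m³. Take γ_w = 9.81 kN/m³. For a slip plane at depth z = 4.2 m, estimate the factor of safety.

FS = 0.63

With seepage parallel to the slope and the water table at the surface, the effective normal stress on the slip plane uses the buoyant unit weight γ' = γ_sat − γ_w while the driving shear stress uses γ_sat:
FS = [c' + γ' z cos²β tanφ'] / [γ_sat z sinβ cosβ]
γ' = 20.5 − 9.81 = 10.69 kN/m³
Numerator = 7.6 + 10.69·4.2·cos²32.1°·tan27.3° = 7.6 + 10.69·4.2·0.7176·0.5161 = 24.230 kPa
Denominator = 20.5·4.2·sin32.1°·cos32.1° = 20.5·4.2·0.5314·0.8471 = 38.759 kPa
FS = 24.230 / 38.759 = 0.625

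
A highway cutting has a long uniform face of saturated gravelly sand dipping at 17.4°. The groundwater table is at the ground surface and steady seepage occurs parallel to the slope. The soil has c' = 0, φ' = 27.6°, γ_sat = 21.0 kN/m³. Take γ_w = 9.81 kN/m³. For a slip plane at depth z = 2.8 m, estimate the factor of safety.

With seepage parallel to the slope and the water table at the surface, the effective normal stress on the slip plane uses the buoyant unit weight γ' = γ_sat − γ_w while the driving shear stress uses γ_sat:
FS = [c' + γ' z cos²β tanφ'] / [γ_sat z sinβ cosβ]
(For c' = 0 this reduces to FS = (γ'/γ_sat)·tanφ'/tanβ.)
γ' = 21.0 − 9.81 = 11.19 kN/m³
Numerator = 0.0 + 11.19·2.8·cos²17.4°·tan27.6° = 0.0 + 11.19·2.8·0.9106·0.5228 = 14.915 kPa
Denominator = 21.0·2.8·sin17.4°·cos17.4° = 21.0·2.8·0.2990·0.9542 = 16.779 kPa
FS = 14.915 / 16.779 = 0.889

FS = 0.89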